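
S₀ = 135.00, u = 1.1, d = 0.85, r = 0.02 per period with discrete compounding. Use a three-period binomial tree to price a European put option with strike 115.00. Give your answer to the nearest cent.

Risk-neutral probability p = (1 + 0.02 − 0.85)/(1.1 − 0.85) = 0.1700/0.2500 = 0.6800
Terminal stock prices: S_uuu = 179.7, S_uud = 138.8, S_udd = 107.3, S_ddd = 82.91
Terminal payoffs (K − S): max(-64.69, 0) = 0, max(-23.85, 0) = 0, max(7.709, 0) = 7.709, max(32.09, 0) = 32.09
Node uu (S = 163.4): V_uu = 1/1.02·[0.6800·0.0000 + 0.3200·0.0000] = 0.0000
Node ud (S = 126.2): V_ud = 1/1.02·[0.6800·0.0000 + 0.3200·7.7088] = 2.4184
Node dd (S = 97.54): V_dd = 1/1.02·[0.6800·7.7088 + 0.3200·32.0931] = 15.2076
Node u (S = 148.5): V_u = 1/1.02·[0.6800·0.0000 + 0.3200·2.4184] = 0.7587
Node d (S = 114.8): V_d = 1/1.02·[0.6800·2.4184 + 0.3200·15.2076] = 6.3833
Node 0 (S = 135): V_0 = 1/1.02·[0.6800·0.7587 + 0.3200·6.3833] = 2.5084

2.51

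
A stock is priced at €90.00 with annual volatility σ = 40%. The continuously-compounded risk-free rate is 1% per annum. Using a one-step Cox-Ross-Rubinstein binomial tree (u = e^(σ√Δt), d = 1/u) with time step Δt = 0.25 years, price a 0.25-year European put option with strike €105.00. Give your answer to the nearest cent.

CRR parameters: u = e^(σ√Δt) = e^(0.4·√0.25) = 1.2214, d = 1/u = 0.8187
Per-period rate: rΔt = 0.01·0.25 = 0.0025, so R = e^0.0025 = 1.0025
Risk-neutral probability p = (e^0.0025 − 0.8187)/(1.2214 − 0.8187) = 0.1838/0.4027 = 0.4564
Terminal stock prices: S_u = 109.9, S_d = 73.69
Terminal payoffs (K − S): max(-4.926, 0) = 0, max(31.31, 0) = 31.31
Node 0 (S = 90): V_0 = e^(−0.0025)·[0.4564·0.0000 + 0.5436·31.3142] = 16.9805

€16.98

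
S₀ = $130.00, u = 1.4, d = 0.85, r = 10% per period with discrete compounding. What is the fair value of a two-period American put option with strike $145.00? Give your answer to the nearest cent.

Risk-neutral probability p = (1 + 0.1 − 0.85)/(1.4 − 0.85) = 0.2500/0.5500 = 0.4545
Terminal stock prices: S_uu = 254.8, S_ud = 154.7, S_dd = 93.92
Terminal payoffs (K − S): max(-109.8, 0) = 0, max(-9.7, 0) = 0, max(51.08, 0) = 51.08
Node u (S = 182): continuation = 1/1.1·[0.4545·0.0000 + 0.5455·0.0000] = 0.0000; exercise value = 0.0000 ≤ continuation, so V_u = 0.0000
Node d (S = 110.5): continuation = 1/1.1·[0.4545·0.0000 + 0.5455·51.0750] = 25.3264; exercise value = 34.5000 > continuation, so V_d = 34.5000 (exercise)
Node 0 (S = 130): continuation = 1/1.1·[0.4545·0.0000 + 0.5455·34.5000] = 17.1074; exercise value = 15.0000 ≤ continuation, so V_0 = 17.1074

$17.11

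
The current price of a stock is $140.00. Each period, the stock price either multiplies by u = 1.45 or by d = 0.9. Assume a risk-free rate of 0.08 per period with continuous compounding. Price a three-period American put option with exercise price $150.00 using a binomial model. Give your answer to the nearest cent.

Risk-neutral probability p = (e^0.08 − 0.9)/(1.45 − 0.9) = 0.1833/0.5500 = 0.3332
Terminal stock prices: S_uuu = 426.8, S_uud = 264.9, S_udd = 164.4, S_ddd = 102.1
Terminal payoffs (K − S): max(-276.8, 0) = 0, max(-114.9, 0) = 0, max(-14.43, 0) = 0, max(47.94, 0) = 47.94
Node uu (S = 294.4): continuation = e^(−0.08)·[0.3332·0.0000 + 0.6668·0.0000] = 0.0000; exercise value = 0.0000 ≤ continuation, so V_uu = 0.0000
Node ud (S = 182.7): continuation = e^(−0.08)·[0.3332·0.0000 + 0.6668·0.0000] = 0.0000; exercise value = 0.0000 ≤ continuation, so V_ud = 0.0000
Node dd (S = 113.4): continuation = e^(−0.08)·[0.3332·0.0000 + 0.6668·47.9400] = 29.5065; exercise value = 36.6000 > continuation, so V_dd = 36.6000 (exercise)
Node u (S = 203): continuation = e^(−0.08)·[0.3332·0.0000 + 0.6668·0.0000] = 0.0000; exercise value = 0.0000 ≤ continuation, so V_u = 0.0000
Node d (S = 126): continuation = e^(−0.08)·[0.3332·0.0000 + 0.6668·36.6000] = 22.5269; exercise value = 24.0000 > continuation, so V_d = 24.0000 (exercise)
Node 0 (S = 140): continuation = e^(−0.08)·[0.3332·0.0000 + 0.6668·24.0000] = 14.7717; exercise value = 10.0000 ≤ continuation, so V_0 = 14.7717

$14.77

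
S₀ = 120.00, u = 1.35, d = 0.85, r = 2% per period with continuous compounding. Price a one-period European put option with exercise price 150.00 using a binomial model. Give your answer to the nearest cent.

31.03

Risk-neutral probability p = (e^0.02 − 0.85)/(1.35 − 0.85) = 0.1702/0.5000 = 0.3404
Terminal stock prices: S_u = 162, S_d = 102
Terminal payoffs (K − S): max(-12, 0) = 0, max(48, 0) = 48
Node 0 (S = 120): V_0 = e^(−0.02)·[0.3404·0.0000 + 0.6596·48.0000] = 31.0337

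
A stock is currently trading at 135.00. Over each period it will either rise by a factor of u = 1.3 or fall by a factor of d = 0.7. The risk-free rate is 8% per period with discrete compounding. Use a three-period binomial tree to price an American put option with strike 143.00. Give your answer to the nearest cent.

Risk-neutral probability p = (1 + 0.08 − 0.7)/(1.3 − 0.7) = 0.3800/0.6000 = 0.6333
Terminal stock prices: S_uuu = 296.6, S_uud = 159.7, S_udd = 85.99, S_ddd = 46.3
Terminal payoffs (K − S): max(-153.6, 0) = 0, max(-16.71, 0) = 0, max(57.01, 0) = 57.01, max(96.7, 0) = 96.7
Node uu (S = 228.2): continuation = 1/1.08·[0.6333·0.0000 + 0.3667·0.0000] = 0.0000; exercise value = 0.0000 ≤ continuation, so V_uu = 0.0000
Node ud (S = 122.8): continuation = 1/1.08·[0.6333·0.0000 + 0.3667·57.0050] = 19.3535; exercise value = 20.1500 > continuation, so V_ud = 20.1500 (exercise)
Node dd (S = 66.15): continuation = 1/1.08·[0.6333·57.0050 + 0.3667·96.6950] = 66.2574; exercise value = 76.8500 > continuation, so V_dd = 76.8500 (exercise)
Node u (S = 175.5): continuation = 1/1.08·[0.6333·0.0000 + 0.3667·20.1500] = 6.8410; exercise value = 0.0000 ≤ continuation, so V_u = 6.8410
Node d (S = 94.5): continuation = 1/1.08·[0.6333·20.1500 + 0.3667·76.8500] = 37.9074; exercise value = 48.5000 > continuation, so V_d = 48.5000 (exercise)
Node 0 (S = 135): continuation = 1/1.08·[0.6333·6.8410 + 0.3667·48.5000] = 20.4778; exercise value = 8.0000 ≤ continuation, so V_0 = 20.4778

20.48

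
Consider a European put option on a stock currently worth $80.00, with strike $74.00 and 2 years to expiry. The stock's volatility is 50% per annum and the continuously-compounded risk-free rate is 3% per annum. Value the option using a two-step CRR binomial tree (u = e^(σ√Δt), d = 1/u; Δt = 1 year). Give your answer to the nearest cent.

CRR parameters: u = e^(σ√Δt) = e^(0.5·√1) = 1.6487, d = 1/u = 0.6065
Per-period rate: rΔt = 0.03·1 = 0.03, so R = e^0.03 = 1.0305
Risk-neutral probability p = (e^0.03 − 0.6065)/(1.6487 − 0.6065) = 0.4239/1.0422 = 0.4068
Terminal stock prices: S_uu = 217.5, S_ud = 80, S_dd = 29.43
Terminal payoffs (K − S): max(-143.5, 0) = 0, max(-6, 0) = 0, max(44.57, 0) = 44.57
Node u (S = 131.9): V_u = e^(−0.03)·[0.4068·0.0000 + 0.5932·0.0000] = 0.0000
Node d (S = 48.52): V_d = e^(−0.03)·[0.4068·0.0000 + 0.5932·44.5696] = 25.6590
Node 0 (S = 80): V_0 = e^(−0.03)·[0.4068·0.0000 + 0.5932·25.6590] = 14.7720

$14.77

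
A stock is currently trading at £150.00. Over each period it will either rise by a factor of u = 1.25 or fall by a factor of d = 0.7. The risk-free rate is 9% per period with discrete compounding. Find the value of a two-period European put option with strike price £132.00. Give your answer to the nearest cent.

Risk-neutral probability p = (1 + 0.09 − 0.7)/(1.25 − 0.7) = 0.3900/0.5500 = 0.7091
Terminal stock prices: S_uu = 234.4, S_ud = 131.2, S_dd = 73.5
Terminal payoffs (K − S): max(-102.4, 0) = 0, max(0.75, 0) = 0.75, max(58.5, 0) = 58.5
Node u (S = 187.5): V_u = 1/1.09·[0.7091·0.0000 + 0.2909·0.7500] = 0.2002
Node d (S = 105): V_d = 1/1.09·[0.7091·0.7500 + 0.2909·58.5000] = 16.1009
Node 0 (S = 150): V_0 = 1/1.09·[0.7091·0.2002 + 0.2909·16.1009] = 4.4274

£4.43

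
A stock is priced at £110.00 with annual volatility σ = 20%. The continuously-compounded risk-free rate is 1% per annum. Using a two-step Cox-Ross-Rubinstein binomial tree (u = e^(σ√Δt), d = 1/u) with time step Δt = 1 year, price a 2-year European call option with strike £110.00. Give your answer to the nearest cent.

CRR parameters: u = e^(σ√Δt) = e^(0.2·√1) = 1.2214, d = 1/u = 0.8187
Per-period rate: rΔt = 0.01·1 = 0.01, so R = e^0.01 = 1.0101
Risk-neutral probability p = (e^0.01 − 0.8187)/(1.2214 − 0.8187) = 0.1913/0.4027 = 0.4751
Terminal stock prices: S_uu = 164.1, S_ud = 110, S_dd = 73.74
Terminal payoffs (S − K): max(54.1, 0) = 54.1, max(0, 0) = 0, max(-36.26, 0) = 0
Node u (S = 134.4): V_u = e^(−0.01)·[0.4751·54.1007 + 0.5249·0.0000] = 25.4488
Node d (S = 90.06): V_d = e^(−0.01)·[0.4751·0.0000 + 0.5249·0.0000] = 0.0000
Node 0 (S = 110): V_0 = e^(−0.01)·[0.4751·25.4488 + 0.5249·0.0000] = 11.9711

£11.97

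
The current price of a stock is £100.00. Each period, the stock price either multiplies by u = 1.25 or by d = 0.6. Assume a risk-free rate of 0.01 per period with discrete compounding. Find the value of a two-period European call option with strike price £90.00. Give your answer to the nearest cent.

Risk-neutral probability p = (1 + 0.01 − 0.6)/(1.25 − 0.6) = 0.4100/0.6500 = 0.6308
Terminal stock prices: S_uu = 156.2, S_ud = 75, S_dd = 36
Terminal payoffs (S − K): max(66.25, 0) = 66.25, max(-15, 0) = 0, max(-54, 0) = 0
Node u (S = 125): V_u = 1/1.01·[0.6308·66.2500 + 0.3692·0.0000] = 41.3747
Node d (S = 60): V_d = 1/1.01·[0.6308·0.0000 + 0.3692·0.0000] = 0.0000
Node 0 (S = 100): V_0 = 1/1.01·[0.6308·41.3747 + 0.3692·0.0000] = 25.8395

£25.84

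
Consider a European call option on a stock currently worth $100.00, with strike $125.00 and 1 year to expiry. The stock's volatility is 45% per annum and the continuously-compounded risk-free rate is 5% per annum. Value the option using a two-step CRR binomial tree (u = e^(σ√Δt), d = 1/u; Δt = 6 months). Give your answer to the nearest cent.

CRR parameters: u = e^(σ√Δt) = e^(0.45·√0.5) = 1.3746, d = 1/u = 0.7275
Per-period rate: rΔt = 0.05·0.5 = 0.025, so R = e^0.025 = 1.0253
Risk-neutral probability p = (e^0.025 − 0.7275)/(1.3746 − 0.7275) = 0.2979/0.6472 = 0.4602
Terminal stock prices: S_uu = 189, S_ud = 100, S_dd = 52.92
Terminal payoffs (S − K): max(63.97, 0) = 63.97, max(-25, 0) = 0, max(-72.08, 0) = 0
Node u (S = 137.5): V_u = e^(−0.025)·[0.4602·63.9658 + 0.5398·0.0000] = 28.7122
Node d (S = 72.75): V_d = e^(−0.025)·[0.4602·0.0000 + 0.5398·0.0000] = 0.0000
Node 0 (S = 100): V_0 = e^(−0.025)·[0.4602·28.7122 + 0.5398·0.0000] = 12.8880

$12.89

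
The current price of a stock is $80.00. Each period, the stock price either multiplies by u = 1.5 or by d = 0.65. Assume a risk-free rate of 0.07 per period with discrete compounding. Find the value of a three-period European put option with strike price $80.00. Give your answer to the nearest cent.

$15.21

Risk-neutral probability p = (1 + 0.07 − 0.65)/(1.5 − 0.65) = 0.4200/0.8500 = 0.4941
Terminal stock prices: S_uuu = 270, S_uud = 117, S_udd = 50.7, S_ddd = 21.97
Terminal payoffs (K − S): max(-190, 0) = 0, max(-37, 0) = 0, max(29.3, 0) = 29.3, max(58.03, 0) = 58.03
Node uu (S = 180): V_uu = 1/1.07·[0.4941·0.0000 + 0.5059·0.0000] = 0.0000
Node ud (S = 78): V_ud = 1/1.07·[0.4941·0.0000 + 0.5059·29.3000] = 13.8527
Node dd (S = 33.8): V_dd = 1/1.07·[0.4941·29.3000 + 0.5059·58.0300] = 40.9664
Node u (S = 120): V_u = 1/1.07·[0.4941·0.0000 + 0.5059·13.8527] = 6.5494
Node d (S = 52): V_d = 1/1.07·[0.4941·13.8527 + 0.5059·40.9664] = 25.7654
Node 0 (S = 80): V_0 = 1/1.07·[0.4941·6.5494 + 0.5059·25.7654] = 15.2060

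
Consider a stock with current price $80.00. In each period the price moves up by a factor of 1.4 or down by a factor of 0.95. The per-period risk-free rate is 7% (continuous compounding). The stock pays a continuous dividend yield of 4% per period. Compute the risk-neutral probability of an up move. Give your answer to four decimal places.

Per-period risk-free factor R = e^0.07 = 1.0725; dividend-adjusted growth = e^(0.07−0.04) = 1.0305.
Risk-neutral probability p = (1.0305 − 0.95)/(1.4 − 0.95) = 0.0805/0.4500 = 0.1788

p = 0.1788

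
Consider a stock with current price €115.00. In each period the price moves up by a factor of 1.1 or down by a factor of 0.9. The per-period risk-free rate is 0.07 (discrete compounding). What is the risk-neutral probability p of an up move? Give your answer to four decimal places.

p = 0.8500

Risk-neutral probability p = (1 + 0.07 − 0.9)/(1.1 − 0.9) = 0.1700/0.2000 = 0.8500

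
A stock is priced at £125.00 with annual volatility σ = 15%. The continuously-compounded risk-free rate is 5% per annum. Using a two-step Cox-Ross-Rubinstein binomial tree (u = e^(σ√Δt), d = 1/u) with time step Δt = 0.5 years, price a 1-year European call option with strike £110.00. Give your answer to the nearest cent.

CRR parameters: u = e^(σ√Δt) = e^(0.15·√0.5) = 1.1119, d = 1/u = 0.8994
Per-period rate: rΔt = 0.05·0.5 = 0.025, so R = e^0.025 = 1.0253
Risk-neutral probability p = (e^0.025 − 0.8994)/(1.1119 − 0.8994) = 0.1259/0.2125 = 0.5926
Terminal stock prices: S_uu = 154.5, S_ud = 125, S_dd = 101.1
Terminal payoffs (S − K): max(44.54, 0) = 44.54, max(15, 0) = 15, max(-8.893, 0) = 0
Node u (S = 139): V_u = e^(−0.025)·[0.5926·44.5389 + 0.4074·15.0000] = 31.7028
Node d (S = 112.4): V_d = e^(−0.025)·[0.5926·15.0000 + 0.4074·0.0000] = 8.6698
Node 0 (S = 125): V_0 = e^(−0.025)·[0.5926·31.7028 + 0.4074·8.6698] = 21.7686

£21.77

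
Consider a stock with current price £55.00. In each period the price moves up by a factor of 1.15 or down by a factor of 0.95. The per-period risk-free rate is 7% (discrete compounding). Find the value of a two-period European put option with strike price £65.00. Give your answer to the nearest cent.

Risk-neutral probability p = (1 + 0.07 − 0.95)/(1.15 − 0.95) = 0.1200/0.2000 = 0.6000
Terminal stock prices: S_uu = 72.74, S_ud = 60.09, S_dd = 49.64
Terminal payoffs (K − S): max(-7.737, 0) = 0, max(4.913, 0) = 4.913, max(15.36, 0) = 15.36
Node u (S = 63.25): V_u = 1/1.07·[0.6000·0.0000 + 0.4000·4.9125] = 1.8364
Node d (S = 52.25): V_d = 1/1.07·[0.6000·4.9125 + 0.4000·15.3625] = 8.4977
Node 0 (S = 55): V_0 = 1/1.07·[0.6000·1.8364 + 0.4000·8.4977] = 4.2065

£4.21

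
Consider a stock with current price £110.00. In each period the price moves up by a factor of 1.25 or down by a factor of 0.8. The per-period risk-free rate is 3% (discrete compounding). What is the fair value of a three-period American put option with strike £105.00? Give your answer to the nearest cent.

Risk-neutral probability p = (1 + 0.03 − 0.8)/(1.25 − 0.8) = 0.2300/0.4500 = 0.5111
Terminal stock prices: S_uuu = 214.8, S_uud = 137.5, S_udd = 88, S_ddd = 56.32
Terminal payoffs (K − S): max(-109.8, 0) = 0, max(-32.5, 0) = 0, max(17, 0) = 17, max(48.68, 0) = 48.68
Node uu (S = 171.9): continuation = 1/1.03·[0.5111·0.0000 + 0.4889·0.0000] = 0.0000; exercise value = 0.0000 ≤ continuation, so V_uu = 0.0000
Node ud (S = 110): continuation = 1/1.03·[0.5111·0.0000 + 0.4889·17.0000] = 8.0690; exercise value = 0.0000 ≤ continuation, so V_ud = 8.0690
Node dd (S = 70.4): continuation = 1/1.03·[0.5111·17.0000 + 0.4889·48.6800] = 31.5417; exercise value = 34.6000 > continuation, so V_dd = 34.6000 (exercise)
Node u (S = 137.5): continuation = 1/1.03·[0.5111·0.0000 + 0.4889·8.0690] = 3.8300; exercise value = 0.0000 ≤ continuation, so V_u = 3.8300
Node d (S = 88): continuation = 1/1.03·[0.5111·8.0690 + 0.4889·34.6000] = 20.4269; exercise value = 17.0000 ≤ continuation, so V_d = 20.4269
Node 0 (S = 110): continuation = 1/1.03·[0.5111·3.8300 + 0.4889·20.4269] = 11.5961; exercise value = 0.0000 ≤ continuation, so V_0 = 11.5961

£11.60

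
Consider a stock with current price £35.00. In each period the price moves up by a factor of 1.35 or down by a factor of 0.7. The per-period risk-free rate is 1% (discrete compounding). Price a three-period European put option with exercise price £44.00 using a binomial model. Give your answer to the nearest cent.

£12.37

Risk-neutral probability p = (1 + 0.01 − 0.7)/(1.35 − 0.7) = 0.3100/0.6500 = 0.4769
Terminal stock prices: S_uuu = 86.11, S_uud = 44.65, S_udd = 23.15, S_ddd = 12
Terminal payoffs (K − S): max(-42.11, 0) = 0, max(-0.6513, 0) = 0, max(20.85, 0) = 20.85, max(32, 0) = 32
Node uu (S = 63.79): V_uu = 1/1.01·[0.4769·0.0000 + 0.5231·0.0000] = 0.0000
Node ud (S = 33.07): V_ud = 1/1.01·[0.4769·0.0000 + 0.5231·20.8475] = 10.7969
Node dd (S = 17.15): V_dd = 1/1.01·[0.4769·20.8475 + 0.5231·31.9950] = 26.4144
Node u (S = 47.25): V_u = 1/1.01·[0.4769·0.0000 + 0.5231·10.7969] = 5.5917
Node d (S = 24.5): V_d = 1/1.01·[0.4769·10.7969 + 0.5231·26.4144] = 18.7782
Node 0 (S = 35): V_0 = 1/1.01·[0.4769·5.5917 + 0.5231·18.7782] = 12.3656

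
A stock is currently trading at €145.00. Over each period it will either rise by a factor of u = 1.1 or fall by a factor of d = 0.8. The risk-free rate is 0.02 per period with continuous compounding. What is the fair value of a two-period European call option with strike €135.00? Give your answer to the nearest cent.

Risk-neutral probability p = (e^0.02 − 0.8)/(1.1 − 0.8) = 0.2202/0.3000 = 0.7340
Terminal stock prices: S_uu = 175.5, S_ud = 127.6, S_dd = 92.8
Terminal payoffs (S − K): max(40.45, 0) = 40.45, max(-7.4, 0) = 0, max(-42.2, 0) = 0
Node u (S = 159.5): V_u = e^(−0.02)·[0.7340·40.4500 + 0.2660·0.0000] = 29.1026
Node d (S = 116): V_d = e^(−0.02)·[0.7340·0.0000 + 0.2660·0.0000] = 0.0000
Node 0 (S = 145): V_0 = e^(−0.02)·[0.7340·29.1026 + 0.2660·0.0000] = 20.9384

€20.94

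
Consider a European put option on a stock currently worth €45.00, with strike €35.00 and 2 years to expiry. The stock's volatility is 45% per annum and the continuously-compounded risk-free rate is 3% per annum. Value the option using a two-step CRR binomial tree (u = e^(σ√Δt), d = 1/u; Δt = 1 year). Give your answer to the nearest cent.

CRR parameters: u = e^(σ√Δt) = e^(0.45·√1) = 1.5683, d = 1/u = 0.6376
Per-period rate: rΔt = 0.03·1 = 0.03, so R = e^0.03 = 1.0305
Risk-neutral probability p = (e^0.03 − 0.6376)/(1.5683 − 0.6376) = 0.3928/0.9307 = 0.4221
Terminal stock prices: S_uu = 110.7, S_ud = 45, S_dd = 18.3
Terminal payoffs (K − S): max(-75.68, 0) = 0, max(-10, 0) = 0, max(16.7, 0) = 16.7
Node u (S = 70.57): V_u = e^(−0.03)·[0.4221·0.0000 + 0.5779·0.0000] = 0.0000
Node d (S = 28.69): V_d = e^(−0.03)·[0.4221·0.0000 + 0.5779·16.7044] = 9.3684
Node 0 (S = 45): V_0 = e^(−0.03)·[0.4221·0.0000 + 0.5779·9.3684] = 5.2542

€5.25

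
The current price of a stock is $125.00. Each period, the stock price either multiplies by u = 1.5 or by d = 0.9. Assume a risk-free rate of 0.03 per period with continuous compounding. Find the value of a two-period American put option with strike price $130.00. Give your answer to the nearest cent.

$16.58

Risk-neutral probability p = (e^0.03 − 0.9)/(1.5 − 0.9) = 0.1305/0.6000 = 0.2174
Terminal stock prices: S_uu = 281.2, S_ud = 168.8, S_dd = 101.2
Terminal payoffs (K − S): max(-151.2, 0) = 0, max(-38.75, 0) = 0, max(28.75, 0) = 28.75
Node u (S = 187.5): continuation = e^(−0.03)·[0.2174·0.0000 + 0.7826·0.0000] = 0.0000; exercise value = 0.0000 ≤ continuation, so V_u = 0.0000
Node d (S = 112.5): continuation = e^(−0.03)·[0.2174·0.0000 + 0.7826·28.7500] = 21.8341; exercise value = 17.5000 ≤ continuation, so V_d = 21.8341
Node 0 (S = 125): continuation = e^(−0.03)·[0.2174·0.0000 + 0.7826·21.8341] = 16.5818; exercise value = 5.0000 ≤ continuation, so V_0 = 16.5818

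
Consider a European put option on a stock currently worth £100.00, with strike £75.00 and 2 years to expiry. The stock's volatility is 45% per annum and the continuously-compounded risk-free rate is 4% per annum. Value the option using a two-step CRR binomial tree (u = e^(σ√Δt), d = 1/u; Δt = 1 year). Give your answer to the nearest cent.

£10.18

CRR parameters: u = e^(σ√Δt) = e^(0.45·√1) = 1.5683, d = 1/u = 0.6376
Per-period rate: rΔt = 0.04·1 = 0.04, so R = e^0.04 = 1.0408
Risk-neutral probability p = (e^0.04 − 0.6376)/(1.5683 − 0.6376) = 0.4032/0.9307 = 0.4332
Terminal stock prices: S_uu = 246, S_ud = 100, S_dd = 40.66
Terminal payoffs (K − S): max(-171, 0) = 0, max(-25, 0) = 0, max(34.34, 0) = 34.34
Node u (S = 156.8): V_u = e^(−0.04)·[0.4332·0.0000 + 0.5668·0.0000] = 0.0000
Node d (S = 63.76): V_d = e^(−0.04)·[0.4332·0.0000 + 0.5668·34.3430] = 18.7020
Node 0 (S = 100): V_0 = e^(−0.04)·[0.4332·0.0000 + 0.5668·18.7020] = 10.1845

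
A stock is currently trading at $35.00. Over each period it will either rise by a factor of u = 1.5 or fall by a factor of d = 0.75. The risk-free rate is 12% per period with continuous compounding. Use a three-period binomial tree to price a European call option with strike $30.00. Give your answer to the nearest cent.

$15.49

Risk-neutral probability p = (e^0.12 − 0.75)/(1.5 − 0.75) = 0.3775/0.7500 = 0.5033
Terminal stock prices: S_uuu = 118.1, S_uud = 59.06, S_udd = 29.53, S_ddd = 14.77
Terminal payoffs (S − K): max(88.12, 0) = 88.12, max(29.06, 0) = 29.06, max(-0.4688, 0) = 0, max(-15.23, 0) = 0
Node uu (S = 78.75): V_uu = e^(−0.12)·[0.5033·88.1250 + 0.4967·29.0625] = 52.1424
Node ud (S = 39.38): V_ud = e^(−0.12)·[0.5033·29.0625 + 0.4967·0.0000] = 12.9739
Node dd (S = 19.69): V_dd = e^(−0.12)·[0.5033·0.0000 + 0.4967·0.0000] = 0.0000
Node u (S = 52.5): V_u = e^(−0.12)·[0.5033·52.1424 + 0.4967·12.9739] = 28.9921
Node d (S = 26.25): V_d = e^(−0.12)·[0.5033·12.9739 + 0.4967·0.0000] = 5.7917
Node 0 (S = 35): V_0 = e^(−0.12)·[0.5033·28.9921 + 0.4967·5.7917] = 15.4937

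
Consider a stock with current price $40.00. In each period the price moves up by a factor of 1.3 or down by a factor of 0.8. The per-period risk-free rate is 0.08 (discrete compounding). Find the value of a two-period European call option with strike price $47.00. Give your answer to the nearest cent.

Risk-neutral probability p = (1 + 0.08 − 0.8)/(1.3 − 0.8) = 0.2800/0.5000 = 0.5600
Terminal stock prices: S_uu = 67.6, S_ud = 41.6, S_dd = 25.6
Terminal payoffs (S − K): max(20.6, 0) = 20.6, max(-5.4, 0) = 0, max(-21.4, 0) = 0
Node u (S = 52): V_u = 1/1.08·[0.5600·20.6000 + 0.4400·0.0000] = 10.6815
Node d (S = 32): V_d = 1/1.08·[0.5600·0.0000 + 0.4400·0.0000] = 0.0000
Node 0 (S = 40): V_0 = 1/1.08·[0.5600·10.6815 + 0.4400·0.0000] = 5.5385

$5.54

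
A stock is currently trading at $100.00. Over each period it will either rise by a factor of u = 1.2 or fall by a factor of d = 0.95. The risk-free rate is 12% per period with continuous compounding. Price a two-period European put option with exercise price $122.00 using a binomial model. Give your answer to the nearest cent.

Risk-neutral probability p = (e^0.12 − 0.95)/(1.2 − 0.95) = 0.1775/0.2500 = 0.7100
Terminal stock prices: S_uu = 144, S_ud = 114, S_dd = 90.25
Terminal payoffs (K − S): max(-22, 0) = 0, max(8, 0) = 8, max(31.75, 0) = 31.75
Node u (S = 120): V_u = e^(−0.12)·[0.7100·0.0000 + 0.2900·8.0000] = 2.0577
Node d (S = 95): V_d = e^(−0.12)·[0.7100·8.0000 + 0.2900·31.7500] = 13.2043
Node 0 (S = 100): V_0 = e^(−0.12)·[0.7100·2.0577 + 0.2900·13.2043] = 4.6921

$4.69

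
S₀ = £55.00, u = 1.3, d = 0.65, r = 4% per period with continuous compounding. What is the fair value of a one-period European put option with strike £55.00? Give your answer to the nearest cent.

£7.38

Risk-neutral probability p = (e^0.04 − 0.65)/(1.3 − 0.65) = 0.3908/0.6500 = 0.6012
Terminal stock prices: S_u = 71.5, S_d = 35.75
Terminal payoffs (K − S): max(-16.5, 0) = 0, max(19.25, 0) = 19.25
Node 0 (S = 55): V_0 = e^(−0.04)·[0.6012·0.0000 + 0.3988·19.2500] = 7.3750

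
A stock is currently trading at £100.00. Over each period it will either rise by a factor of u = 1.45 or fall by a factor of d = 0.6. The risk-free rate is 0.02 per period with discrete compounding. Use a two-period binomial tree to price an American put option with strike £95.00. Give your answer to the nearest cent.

Risk-neutral probability p = (1 + 0.02 − 0.6)/(1.45 − 0.6) = 0.4200/0.8500 = 0.4941
Terminal stock prices: S_uu = 210.2, S_ud = 87, S_dd = 36
Terminal payoffs (K − S): max(-115.2, 0) = 0, max(8, 0) = 8, max(59, 0) = 59
Node u (S = 145): continuation = 1/1.02·[0.4941·0.0000 + 0.5059·8.0000] = 3.9677; exercise value = 0.0000 ≤ continuation, so V_u = 3.9677
Node d (S = 60): continuation = 1/1.02·[0.4941·8.0000 + 0.5059·59.0000] = 33.1373; exercise value = 35.0000 > continuation, so V_d = 35.0000 (exercise)
Node 0 (S = 100): continuation = 1/1.02·[0.4941·3.9677 + 0.5059·35.0000] = 19.2808; exercise value = 0.0000 ≤ continuation, so V_0 = 19.2808

£19.28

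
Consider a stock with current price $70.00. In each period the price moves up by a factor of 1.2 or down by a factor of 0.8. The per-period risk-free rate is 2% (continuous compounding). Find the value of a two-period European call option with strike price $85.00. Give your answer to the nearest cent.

Risk-neutral probability p = (e^0.02 − 0.8)/(1.2 − 0.8) = 0.2202/0.4000 = 0.5505
Terminal stock prices: S_uu = 100.8, S_ud = 67.2, S_dd = 44.8
Terminal payoffs (S − K): max(15.8, 0) = 15.8, max(-17.8, 0) = 0, max(-40.2, 0) = 0
Node u (S = 84): V_u = e^(−0.02)·[0.5505·15.8000 + 0.4495·0.0000] = 8.5257
Node d (S = 56): V_d = e^(−0.02)·[0.5505·0.0000 + 0.4495·0.0000] = 0.0000
Node 0 (S = 70): V_0 = e^(−0.02)·[0.5505·8.5257 + 0.4495·0.0000] = 4.6005

$4.60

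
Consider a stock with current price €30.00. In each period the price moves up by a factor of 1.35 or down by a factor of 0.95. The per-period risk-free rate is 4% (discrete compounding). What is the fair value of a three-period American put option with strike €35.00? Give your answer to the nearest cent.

Risk-neutral probability p = (1 + 0.04 − 0.95)/(1.35 − 0.95) = 0.0900/0.4000 = 0.2250
Terminal stock prices: S_uuu = 73.81, S_uud = 51.94, S_udd = 36.55, S_ddd = 25.72
Terminal payoffs (K − S): max(-38.81, 0) = 0, max(-16.94, 0) = 0, max(-1.551, 0) = 0, max(9.279, 0) = 9.279
Node uu (S = 54.68): continuation = 1/1.04·[0.2250·0.0000 + 0.7750·0.0000] = 0.0000; exercise value = 0.0000 ≤ continuation, so V_uu = 0.0000
Node ud (S = 38.48): continuation = 1/1.04·[0.2250·0.0000 + 0.7750·0.0000] = 0.0000; exercise value = 0.0000 ≤ continuation, so V_ud = 0.0000
Node dd (S = 27.07): continuation = 1/1.04·[0.2250·0.0000 + 0.7750·9.2788] = 6.9145; exercise value = 7.9250 > continuation, so V_dd = 7.9250 (exercise)
Node u (S = 40.5): continuation = 1/1.04·[0.2250·0.0000 + 0.7750·0.0000] = 0.0000; exercise value = 0.0000 ≤ continuation, so V_u = 0.0000
Node d (S = 28.5): continuation = 1/1.04·[0.2250·0.0000 + 0.7750·7.9250] = 5.9056; exercise value = 6.5000 > continuation, so V_d = 6.5000 (exercise)
Node 0 (S = 30): continuation = 1/1.04·[0.2250·0.0000 + 0.7750·6.5000] = 4.8437; exercise value = 5.0000 > continuation, so V_0 = 5.0000 (exercise)

€5.00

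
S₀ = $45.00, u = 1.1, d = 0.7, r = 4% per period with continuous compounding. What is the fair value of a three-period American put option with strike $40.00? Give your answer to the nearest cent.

Risk-neutral probability p = (e^0.04 − 0.7)/(1.1 − 0.7) = 0.3408/0.4000 = 0.8520
Terminal stock prices: S_uuu = 59.9, S_uud = 38.12, S_udd = 24.25, S_ddd = 15.43
Terminal payoffs (K − S): max(-19.9, 0) = 0, max(1.885, 0) = 1.885, max(15.75, 0) = 15.75, max(24.57, 0) = 24.57
Node uu (S = 54.45): continuation = e^(−0.04)·[0.8520·0.0000 + 0.1480·1.8850] = 0.2680; exercise value = 0.0000 ≤ continuation, so V_uu = 0.2680
Node ud (S = 34.65): continuation = e^(−0.04)·[0.8520·1.8850 + 0.1480·15.7450] = 3.7816; exercise value = 5.3500 > continuation, so V_ud = 5.3500 (exercise)
Node dd (S = 22.05): continuation = e^(−0.04)·[0.8520·15.7450 + 0.1480·24.5650] = 16.3816; exercise value = 17.9500 > continuation, so V_dd = 17.9500 (exercise)
Node u (S = 49.5): continuation = e^(−0.04)·[0.8520·0.2680 + 0.1480·5.3500] = 0.9800; exercise value = 0.0000 ≤ continuation, so V_u = 0.9800
Node d (S = 31.5): continuation = e^(−0.04)·[0.8520·5.3500 + 0.1480·17.9500] = 6.9316; exercise value = 8.5000 > continuation, so V_d = 8.5000 (exercise)
Node 0 (S = 45): continuation = e^(−0.04)·[0.8520·0.9800 + 0.1480·8.5000] = 2.0107; exercise value = 0.0000 ≤ continuation, so V_0 = 2.0107

$2.01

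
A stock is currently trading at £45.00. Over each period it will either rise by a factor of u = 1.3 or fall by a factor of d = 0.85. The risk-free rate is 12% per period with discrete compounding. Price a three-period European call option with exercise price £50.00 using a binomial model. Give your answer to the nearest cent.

£12.02

Risk-neutral probability p = (1 + 0.12 − 0.85)/(1.3 − 0.85) = 0.2700/0.4500 = 0.6000
Terminal stock prices: S_uuu = 98.87, S_uud = 64.64, S_udd = 42.27, S_ddd = 27.64
Terminal payoffs (S − K): max(48.87, 0) = 48.87, max(14.64, 0) = 14.64, max(-7.734, 0) = 0, max(-22.36, 0) = 0
Node uu (S = 76.05): V_uu = 1/1.12·[0.6000·48.8650 + 0.4000·14.6425] = 31.4071
Node ud (S = 49.73): V_ud = 1/1.12·[0.6000·14.6425 + 0.4000·0.0000] = 7.8442
Node dd (S = 32.51): V_dd = 1/1.12·[0.6000·0.0000 + 0.4000·0.0000] = 0.0000
Node u (S = 58.5): V_u = 1/1.12·[0.6000·31.4071 + 0.4000·7.8442] = 19.6268
Node d (S = 38.25): V_d = 1/1.12·[0.6000·7.8442 + 0.4000·0.0000] = 4.2022
Node 0 (S = 45): V_0 = 1/1.12·[0.6000·19.6268 + 0.4000·4.2022] = 12.0151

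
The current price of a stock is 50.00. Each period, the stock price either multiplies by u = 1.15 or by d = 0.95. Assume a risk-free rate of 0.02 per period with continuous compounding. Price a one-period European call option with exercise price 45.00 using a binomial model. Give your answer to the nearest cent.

5.89

Risk-neutral probability p = (e^0.02 − 0.95)/(1.15 − 0.95) = 0.0702/0.2000 = 0.3510
Terminal stock prices: S_u = 57.5, S_d = 47.5
Terminal payoffs (S − K): max(12.5, 0) = 12.5, max(2.5, 0) = 2.5
Node 0 (S = 50): V_0 = e^(−0.02)·[0.3510·12.5000 + 0.6490·2.5000] = 5.8911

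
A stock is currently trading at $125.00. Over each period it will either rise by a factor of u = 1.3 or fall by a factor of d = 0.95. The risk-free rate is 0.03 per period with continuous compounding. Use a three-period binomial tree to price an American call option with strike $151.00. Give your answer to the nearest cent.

$6.92

Risk-neutral probability p = (e^0.03 − 0.95)/(1.3 − 0.95) = 0.0805/0.3500 = 0.2299
Terminal stock prices: S_uuu = 274.6, S_uud = 200.7, S_udd = 146.7, S_ddd = 107.2
Terminal payoffs (S − K): max(123.6, 0) = 123.6, max(49.69, 0) = 49.69, max(-4.344, 0) = 0, max(-43.83, 0) = 0
Node uu (S = 211.3): continuation = e^(−0.03)·[0.2299·123.6250 + 0.7701·49.6875] = 64.7127; exercise value = 60.2500 ≤ continuation, so V_uu = 64.7127
Node ud (S = 154.4): continuation = e^(−0.03)·[0.2299·49.6875 + 0.7701·0.0000] = 11.0841; exercise value = 3.3750 ≤ continuation, so V_ud = 11.0841
Node dd (S = 112.8): continuation = e^(−0.03)·[0.2299·0.0000 + 0.7701·0.0000] = 0.0000; exercise value = 0.0000 ≤ continuation, so V_dd = 0.0000
Node u (S = 162.5): continuation = e^(−0.03)·[0.2299·64.7127 + 0.7701·11.0841] = 22.7198; exercise value = 11.5000 ≤ continuation, so V_u = 22.7198
Node d (S = 118.8): continuation = e^(−0.03)·[0.2299·11.0841 + 0.7701·0.0000] = 2.4726; exercise value = 0.0000 ≤ continuation, so V_d = 2.4726
Node 0 (S = 125): continuation = e^(−0.03)·[0.2299·22.7198 + 0.7701·2.4726] = 6.9162; exercise value = 0.0000 ≤ continuation, so V_0 = 6.9162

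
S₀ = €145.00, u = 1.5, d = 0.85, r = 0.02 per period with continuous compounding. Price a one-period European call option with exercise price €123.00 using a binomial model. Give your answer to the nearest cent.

Risk-neutral probability p = (e^0.02 − 0.85)/(1.5 − 0.85) = 0.1702/0.6500 = 0.2618
Terminal stock prices: S_u = 217.5, S_d = 123.2
Terminal payoffs (S − K): max(94.5, 0) = 94.5, max(0.25, 0) = 0.25
Node 0 (S = 145): V_0 = e^(−0.02)·[0.2618·94.5000 + 0.7382·0.2500] = 24.4356

€24.44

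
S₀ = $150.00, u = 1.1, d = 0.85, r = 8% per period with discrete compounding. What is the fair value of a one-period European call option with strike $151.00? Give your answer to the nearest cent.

Risk-neutral probability p = (1 + 0.08 − 0.85)/(1.1 − 0.85) = 0.2300/0.2500 = 0.9200
Terminal stock prices: S_u = 165, S_d = 127.5
Terminal payoffs (S − K): max(14, 0) = 14, max(-23.5, 0) = 0
Node 0 (S = 150): V_0 = 1/1.08·[0.9200·14.0000 + 0.0800·0.0000] = 11.9259

$11.93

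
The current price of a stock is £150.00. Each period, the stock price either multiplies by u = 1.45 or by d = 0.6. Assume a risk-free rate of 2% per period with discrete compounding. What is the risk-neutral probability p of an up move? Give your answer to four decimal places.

p = 0.4941

Risk-neutral probability p = (1 + 0.02 − 0.6)/(1.45 − 0.6) = 0.4200/0.8500 = 0.4941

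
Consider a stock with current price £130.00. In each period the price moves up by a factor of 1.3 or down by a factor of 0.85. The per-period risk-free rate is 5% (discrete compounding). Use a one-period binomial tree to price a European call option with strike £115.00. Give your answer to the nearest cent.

Risk-neutral probability p = (1 + 0.05 − 0.85)/(1.3 − 0.85) = 0.2000/0.4500 = 0.4444
Terminal stock prices: S_u = 169, S_d = 110.5
Terminal payoffs (S − K): max(54, 0) = 54, max(-4.5, 0) = 0
Node 0 (S = 130): V_0 = 1/1.05·[0.4444·54.0000 + 0.5556·0.0000] = 22.8571

£22.86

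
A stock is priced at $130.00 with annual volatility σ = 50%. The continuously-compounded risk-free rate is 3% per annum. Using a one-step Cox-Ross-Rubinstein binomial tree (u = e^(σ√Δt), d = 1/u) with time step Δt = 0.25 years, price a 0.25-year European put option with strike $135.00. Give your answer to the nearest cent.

CRR parameters: u = e^(σ√Δt) = e^(0.5·√0.25) = 1.2840, d = 1/u = 0.7788
Per-period rate: rΔt = 0.03·0.25 = 0.0075, so R = e^0.0075 = 1.0075
Risk-neutral probability p = (e^0.0075 − 0.7788)/(1.2840 − 0.7788) = 0.2287/0.5052 = 0.4527
Terminal stock prices: S_u = 166.9, S_d = 101.2
Terminal payoffs (K − S): max(-31.92, 0) = 0, max(33.76, 0) = 33.76
Node 0 (S = 130): V_0 = e^(−0.0075)·[0.4527·0.0000 + 0.5473·33.7559] = 18.3358

$18.34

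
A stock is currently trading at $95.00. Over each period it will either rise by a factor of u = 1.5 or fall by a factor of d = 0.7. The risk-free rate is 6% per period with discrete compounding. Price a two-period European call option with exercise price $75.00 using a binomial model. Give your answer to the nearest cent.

$35.91

Risk-neutral probability p = (1 + 0.06 − 0.7)/(1.5 − 0.7) = 0.3600/0.8000 = 0.4500
Terminal stock prices: S_uu = 213.8, S_ud = 99.75, S_dd = 46.55
Terminal payoffs (S − K): max(138.8, 0) = 138.8, max(24.75, 0) = 24.75, max(-28.45, 0) = 0
Node u (S = 142.5): V_u = 1/1.06·[0.4500·138.7500 + 0.5500·24.7500] = 71.7453
Node d (S = 66.5): V_d = 1/1.06·[0.4500·24.7500 + 0.5500·0.0000] = 10.5071
Node 0 (S = 95): V_0 = 1/1.06·[0.4500·71.7453 + 0.5500·10.5071] = 35.9097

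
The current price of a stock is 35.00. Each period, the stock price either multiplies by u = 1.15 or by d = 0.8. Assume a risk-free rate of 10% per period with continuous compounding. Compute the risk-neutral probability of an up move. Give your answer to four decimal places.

p = 0.8719

Risk-neutral probability p = (e^0.1 − 0.8)/(1.15 − 0.8) = 0.3052/0.3500 = 0.8719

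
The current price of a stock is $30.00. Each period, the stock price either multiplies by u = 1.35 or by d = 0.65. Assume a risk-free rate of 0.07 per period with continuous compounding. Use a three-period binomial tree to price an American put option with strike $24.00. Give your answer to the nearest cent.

Risk-neutral probability p = (e^0.07 − 0.65)/(1.35 − 0.65) = 0.4225/0.7000 = 0.6036
Terminal stock prices: S_uuu = 73.81, S_uud = 35.54, S_udd = 17.11, S_ddd = 8.239
Terminal payoffs (K − S): max(-49.81, 0) = 0, max(-11.54, 0) = 0, max(6.889, 0) = 6.889, max(15.76, 0) = 15.76
Node uu (S = 54.68): continuation = e^(−0.07)·[0.6036·0.0000 + 0.3964·0.0000] = 0.0000; exercise value = 0.0000 ≤ continuation, so V_uu = 0.0000
Node ud (S = 26.32): continuation = e^(−0.07)·[0.6036·0.0000 + 0.3964·6.8887] = 2.5462; exercise value = 0.0000 ≤ continuation, so V_ud = 2.5462
Node dd (S = 12.68): continuation = e^(−0.07)·[0.6036·6.8887 + 0.3964·15.7613] = 9.7025; exercise value = 11.3250 > continuation, so V_dd = 11.3250 (exercise)
Node u (S = 40.5): continuation = e^(−0.07)·[0.6036·0.0000 + 0.3964·2.5462] = 0.9411; exercise value = 0.0000 ≤ continuation, so V_u = 0.9411
Node d (S = 19.5): continuation = e^(−0.07)·[0.6036·2.5462 + 0.3964·11.3250] = 5.6188; exercise value = 4.5000 ≤ continuation, so V_d = 5.6188
Node 0 (S = 30): continuation = e^(−0.07)·[0.6036·0.9411 + 0.3964·5.6188] = 2.6065; exercise value = 0.0000 ≤ continuation, so V_0 = 2.6065

$2.61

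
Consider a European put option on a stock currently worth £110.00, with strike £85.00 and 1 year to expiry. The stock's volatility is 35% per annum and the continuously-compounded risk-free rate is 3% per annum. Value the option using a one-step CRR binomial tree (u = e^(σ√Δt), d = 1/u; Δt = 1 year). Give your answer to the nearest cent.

CRR parameters: u = e^(σ√Δt) = e^(0.35·√1) = 1.4191, d = 1/u = 0.7047
Per-period rate: rΔt = 0.03·1 = 0.03, so R = e^0.03 = 1.0305
Risk-neutral probability p = (e^0.03 − 0.7047)/(1.4191 − 0.7047) = 0.3258/0.7144 = 0.4560
Terminal stock prices: S_u = 156.1, S_d = 77.52
Terminal payoffs (K − S): max(-71.1, 0) = 0, max(7.484, 0) = 7.484
Node 0 (S = 110): V_0 = e^(−0.03)·[0.4560·0.0000 + 0.5440·7.4843] = 3.9510

£3.95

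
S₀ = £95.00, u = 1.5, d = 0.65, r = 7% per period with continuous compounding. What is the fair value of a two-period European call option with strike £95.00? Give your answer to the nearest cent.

£25.51

Risk-neutral probability p = (e^0.07 − 0.65)/(1.5 − 0.65) = 0.4225/0.8500 = 0.4971
Terminal stock prices: S_uu = 213.8, S_ud = 92.62, S_dd = 40.14
Terminal payoffs (S − K): max(118.8, 0) = 118.8, max(-2.375, 0) = 0, max(-54.86, 0) = 0
Node u (S = 142.5): V_u = e^(−0.07)·[0.4971·118.7500 + 0.5029·0.0000] = 55.0363
Node d (S = 61.75): V_d = e^(−0.07)·[0.4971·0.0000 + 0.5029·0.0000] = 0.0000
Node 0 (S = 95): V_0 = e^(−0.07)·[0.4971·55.0363 + 0.5029·0.0000] = 25.5073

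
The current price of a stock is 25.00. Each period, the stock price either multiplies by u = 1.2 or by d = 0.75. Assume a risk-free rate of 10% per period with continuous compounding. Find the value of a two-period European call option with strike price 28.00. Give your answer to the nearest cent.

4.08

Risk-neutral probability p = (e^0.1 − 0.75)/(1.2 − 0.75) = 0.3552/0.4500 = 0.7893
Terminal stock prices: S_uu = 36, S_ud = 22.5, S_dd = 14.06
Terminal payoffs (S − K): max(8, 0) = 8, max(-5.5, 0) = 0, max(-13.94, 0) = 0
Node u (S = 30): V_u = e^(−0.1)·[0.7893·8.0000 + 0.2107·0.0000] = 5.7133
Node d (S = 18.75): V_d = e^(−0.1)·[0.7893·0.0000 + 0.2107·0.0000] = 0.0000
Node 0 (S = 25): V_0 = e^(−0.1)·[0.7893·5.7133 + 0.2107·0.0000] = 4.0802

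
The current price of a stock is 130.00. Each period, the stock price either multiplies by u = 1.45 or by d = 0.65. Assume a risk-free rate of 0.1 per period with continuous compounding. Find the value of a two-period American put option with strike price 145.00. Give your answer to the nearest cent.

28.11

Risk-neutral probability p = (e^0.1 − 0.65)/(1.45 − 0.65) = 0.4552/0.8000 = 0.5690
Terminal stock prices: S_uu = 273.3, S_ud = 122.5, S_dd = 54.93
Terminal payoffs (K − S): max(-128.3, 0) = 0, max(22.47, 0) = 22.47, max(90.07, 0) = 90.07
Node u (S = 188.5): continuation = e^(−0.1)·[0.5690·0.0000 + 0.4310·22.4750] = 8.7657; exercise value = 0.0000 ≤ continuation, so V_u = 8.7657
Node d (S = 84.5): continuation = e^(−0.1)·[0.5690·22.4750 + 0.4310·90.0750] = 46.7014; exercise value = 60.5000 > continuation, so V_d = 60.5000 (exercise)
Node 0 (S = 130): continuation = e^(−0.1)·[0.5690·8.7657 + 0.4310·60.5000] = 28.1088; exercise value = 15.0000 ≤ continuation, so V_0 = 28.1088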